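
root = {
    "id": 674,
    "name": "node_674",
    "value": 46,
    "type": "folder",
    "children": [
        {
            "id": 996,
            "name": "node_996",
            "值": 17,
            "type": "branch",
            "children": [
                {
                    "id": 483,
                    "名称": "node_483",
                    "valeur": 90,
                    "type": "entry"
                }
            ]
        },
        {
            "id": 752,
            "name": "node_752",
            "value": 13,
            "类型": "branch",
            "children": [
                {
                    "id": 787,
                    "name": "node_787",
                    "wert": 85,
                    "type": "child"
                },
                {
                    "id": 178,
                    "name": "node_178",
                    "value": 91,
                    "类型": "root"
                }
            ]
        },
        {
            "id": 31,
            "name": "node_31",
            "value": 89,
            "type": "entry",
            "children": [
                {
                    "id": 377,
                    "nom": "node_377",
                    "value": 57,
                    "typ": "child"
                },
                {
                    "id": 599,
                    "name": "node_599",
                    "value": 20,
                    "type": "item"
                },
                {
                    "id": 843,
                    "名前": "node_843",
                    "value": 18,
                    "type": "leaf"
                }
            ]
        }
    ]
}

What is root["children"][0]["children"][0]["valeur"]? 90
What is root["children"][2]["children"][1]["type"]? "item"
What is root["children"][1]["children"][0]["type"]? "child"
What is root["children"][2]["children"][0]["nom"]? "node_377"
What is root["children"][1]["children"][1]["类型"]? "root"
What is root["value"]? 46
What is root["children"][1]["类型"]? "branch"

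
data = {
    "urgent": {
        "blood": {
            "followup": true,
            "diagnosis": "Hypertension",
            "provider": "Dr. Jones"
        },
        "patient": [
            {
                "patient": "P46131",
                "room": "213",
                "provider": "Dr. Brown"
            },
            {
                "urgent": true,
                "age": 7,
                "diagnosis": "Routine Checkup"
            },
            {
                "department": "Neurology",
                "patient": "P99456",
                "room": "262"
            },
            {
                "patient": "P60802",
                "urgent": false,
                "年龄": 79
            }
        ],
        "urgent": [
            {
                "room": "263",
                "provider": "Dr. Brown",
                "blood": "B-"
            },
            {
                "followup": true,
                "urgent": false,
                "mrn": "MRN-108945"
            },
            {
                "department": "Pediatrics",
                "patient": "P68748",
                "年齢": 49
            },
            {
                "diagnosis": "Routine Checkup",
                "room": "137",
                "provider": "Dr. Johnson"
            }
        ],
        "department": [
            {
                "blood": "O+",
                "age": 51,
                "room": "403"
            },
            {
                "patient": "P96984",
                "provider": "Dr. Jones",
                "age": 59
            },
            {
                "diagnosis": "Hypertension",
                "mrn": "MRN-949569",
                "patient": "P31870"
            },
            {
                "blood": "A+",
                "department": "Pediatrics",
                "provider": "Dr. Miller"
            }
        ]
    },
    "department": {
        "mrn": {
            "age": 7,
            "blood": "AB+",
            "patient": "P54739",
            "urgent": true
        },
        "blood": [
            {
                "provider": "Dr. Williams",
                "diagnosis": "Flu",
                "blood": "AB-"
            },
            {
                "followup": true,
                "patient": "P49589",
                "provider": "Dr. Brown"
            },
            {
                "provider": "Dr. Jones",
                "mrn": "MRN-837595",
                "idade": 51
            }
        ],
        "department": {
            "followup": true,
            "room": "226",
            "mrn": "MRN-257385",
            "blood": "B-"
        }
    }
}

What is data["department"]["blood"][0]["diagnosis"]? "Flu"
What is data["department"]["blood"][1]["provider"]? "Dr. Brown"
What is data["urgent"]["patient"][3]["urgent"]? False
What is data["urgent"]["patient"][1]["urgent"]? True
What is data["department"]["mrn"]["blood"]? "AB+"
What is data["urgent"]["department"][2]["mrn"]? "MRN-949569"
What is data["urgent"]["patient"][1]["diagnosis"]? "Routine Checkup"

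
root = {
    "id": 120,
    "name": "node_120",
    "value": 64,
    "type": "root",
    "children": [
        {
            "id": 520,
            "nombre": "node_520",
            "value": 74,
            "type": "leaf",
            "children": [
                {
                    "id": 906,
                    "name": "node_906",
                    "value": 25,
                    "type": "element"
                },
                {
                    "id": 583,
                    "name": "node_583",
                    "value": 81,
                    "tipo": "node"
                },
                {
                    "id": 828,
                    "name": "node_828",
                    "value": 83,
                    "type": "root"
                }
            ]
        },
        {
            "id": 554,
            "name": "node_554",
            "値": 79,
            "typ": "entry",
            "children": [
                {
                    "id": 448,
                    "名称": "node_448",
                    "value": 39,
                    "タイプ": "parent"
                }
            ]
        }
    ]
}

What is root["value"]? 64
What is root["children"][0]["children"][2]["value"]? 83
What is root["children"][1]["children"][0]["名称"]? "node_448"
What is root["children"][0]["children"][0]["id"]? 906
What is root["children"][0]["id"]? 520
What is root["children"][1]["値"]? 79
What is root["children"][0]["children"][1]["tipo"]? "node"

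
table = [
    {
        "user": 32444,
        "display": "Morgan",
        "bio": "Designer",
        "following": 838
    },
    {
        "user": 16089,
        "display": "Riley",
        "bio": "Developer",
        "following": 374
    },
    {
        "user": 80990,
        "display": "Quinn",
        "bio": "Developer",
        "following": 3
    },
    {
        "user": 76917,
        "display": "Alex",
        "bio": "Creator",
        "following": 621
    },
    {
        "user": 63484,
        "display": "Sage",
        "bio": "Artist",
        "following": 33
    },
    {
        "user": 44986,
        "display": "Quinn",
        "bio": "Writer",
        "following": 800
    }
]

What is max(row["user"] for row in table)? 80990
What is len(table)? 6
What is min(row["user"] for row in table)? 16089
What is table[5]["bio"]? "Writer"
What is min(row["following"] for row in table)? 3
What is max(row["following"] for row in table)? 838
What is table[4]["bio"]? "Artist"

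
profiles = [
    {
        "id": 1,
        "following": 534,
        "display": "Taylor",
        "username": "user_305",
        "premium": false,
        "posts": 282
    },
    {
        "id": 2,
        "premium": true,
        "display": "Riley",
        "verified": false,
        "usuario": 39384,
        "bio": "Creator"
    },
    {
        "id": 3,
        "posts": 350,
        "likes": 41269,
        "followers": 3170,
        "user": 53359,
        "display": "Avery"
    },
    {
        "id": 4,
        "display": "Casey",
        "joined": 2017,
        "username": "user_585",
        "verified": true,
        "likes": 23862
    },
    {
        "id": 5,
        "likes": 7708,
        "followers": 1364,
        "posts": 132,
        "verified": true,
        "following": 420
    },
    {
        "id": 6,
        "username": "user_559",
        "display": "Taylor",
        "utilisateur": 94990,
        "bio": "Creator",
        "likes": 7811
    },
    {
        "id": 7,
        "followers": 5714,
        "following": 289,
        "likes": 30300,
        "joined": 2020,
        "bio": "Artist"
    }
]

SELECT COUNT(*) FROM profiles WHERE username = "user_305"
1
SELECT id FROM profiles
[1, 2, 3, 4, 5, 6, 7]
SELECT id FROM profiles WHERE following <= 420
[5, 7]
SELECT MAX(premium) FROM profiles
True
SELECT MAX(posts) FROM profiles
350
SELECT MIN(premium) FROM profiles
False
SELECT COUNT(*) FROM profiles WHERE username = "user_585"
1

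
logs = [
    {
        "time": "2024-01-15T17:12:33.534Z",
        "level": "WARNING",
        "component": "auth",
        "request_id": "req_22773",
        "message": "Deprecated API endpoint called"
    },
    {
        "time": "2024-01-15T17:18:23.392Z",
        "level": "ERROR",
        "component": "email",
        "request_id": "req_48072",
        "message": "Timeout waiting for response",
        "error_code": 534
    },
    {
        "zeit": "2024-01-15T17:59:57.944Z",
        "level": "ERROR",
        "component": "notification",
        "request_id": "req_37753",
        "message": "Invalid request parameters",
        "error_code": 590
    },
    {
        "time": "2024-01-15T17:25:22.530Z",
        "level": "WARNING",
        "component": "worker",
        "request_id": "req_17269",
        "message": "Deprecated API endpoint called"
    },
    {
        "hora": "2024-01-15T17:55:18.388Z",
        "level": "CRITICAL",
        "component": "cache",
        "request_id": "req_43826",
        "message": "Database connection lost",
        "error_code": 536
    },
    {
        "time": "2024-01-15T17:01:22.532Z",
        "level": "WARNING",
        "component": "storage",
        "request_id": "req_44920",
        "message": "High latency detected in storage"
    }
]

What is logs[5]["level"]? "WARNING"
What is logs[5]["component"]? "storage"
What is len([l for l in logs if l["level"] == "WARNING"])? 3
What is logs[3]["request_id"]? "req_17269"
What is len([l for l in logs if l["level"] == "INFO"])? 0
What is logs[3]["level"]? "WARNING"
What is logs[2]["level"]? "ERROR"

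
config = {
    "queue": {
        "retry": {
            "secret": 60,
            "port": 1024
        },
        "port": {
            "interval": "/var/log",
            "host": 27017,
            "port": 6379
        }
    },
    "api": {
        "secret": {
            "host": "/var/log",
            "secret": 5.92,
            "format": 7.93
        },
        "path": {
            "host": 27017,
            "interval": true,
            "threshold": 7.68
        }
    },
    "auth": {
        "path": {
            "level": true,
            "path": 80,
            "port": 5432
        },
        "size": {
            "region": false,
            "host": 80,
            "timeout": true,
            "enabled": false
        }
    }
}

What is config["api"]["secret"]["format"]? 7.93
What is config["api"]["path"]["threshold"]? 7.68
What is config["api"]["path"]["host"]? 27017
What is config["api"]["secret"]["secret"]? 5.92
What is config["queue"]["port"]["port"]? 6379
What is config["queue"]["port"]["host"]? 27017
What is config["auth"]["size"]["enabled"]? False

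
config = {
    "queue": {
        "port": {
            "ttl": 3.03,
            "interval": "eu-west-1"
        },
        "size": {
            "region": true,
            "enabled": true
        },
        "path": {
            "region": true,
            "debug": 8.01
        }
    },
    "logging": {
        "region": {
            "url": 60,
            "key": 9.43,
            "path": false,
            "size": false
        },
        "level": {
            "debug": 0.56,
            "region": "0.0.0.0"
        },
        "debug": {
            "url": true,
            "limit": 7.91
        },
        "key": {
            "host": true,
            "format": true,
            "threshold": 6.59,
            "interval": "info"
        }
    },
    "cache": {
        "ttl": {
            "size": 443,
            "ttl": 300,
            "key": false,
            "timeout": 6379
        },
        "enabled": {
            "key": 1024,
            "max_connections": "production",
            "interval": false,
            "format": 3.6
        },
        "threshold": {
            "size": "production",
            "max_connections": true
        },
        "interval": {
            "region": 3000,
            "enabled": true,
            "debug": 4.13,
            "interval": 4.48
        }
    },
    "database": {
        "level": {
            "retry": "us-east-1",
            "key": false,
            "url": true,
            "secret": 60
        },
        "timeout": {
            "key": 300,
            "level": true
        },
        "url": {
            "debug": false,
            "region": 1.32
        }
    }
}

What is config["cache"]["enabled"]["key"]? 1024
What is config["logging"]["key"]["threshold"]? 6.59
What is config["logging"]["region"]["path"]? False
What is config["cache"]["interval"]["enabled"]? True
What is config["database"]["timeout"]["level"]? True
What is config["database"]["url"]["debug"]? False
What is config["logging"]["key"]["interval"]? "info"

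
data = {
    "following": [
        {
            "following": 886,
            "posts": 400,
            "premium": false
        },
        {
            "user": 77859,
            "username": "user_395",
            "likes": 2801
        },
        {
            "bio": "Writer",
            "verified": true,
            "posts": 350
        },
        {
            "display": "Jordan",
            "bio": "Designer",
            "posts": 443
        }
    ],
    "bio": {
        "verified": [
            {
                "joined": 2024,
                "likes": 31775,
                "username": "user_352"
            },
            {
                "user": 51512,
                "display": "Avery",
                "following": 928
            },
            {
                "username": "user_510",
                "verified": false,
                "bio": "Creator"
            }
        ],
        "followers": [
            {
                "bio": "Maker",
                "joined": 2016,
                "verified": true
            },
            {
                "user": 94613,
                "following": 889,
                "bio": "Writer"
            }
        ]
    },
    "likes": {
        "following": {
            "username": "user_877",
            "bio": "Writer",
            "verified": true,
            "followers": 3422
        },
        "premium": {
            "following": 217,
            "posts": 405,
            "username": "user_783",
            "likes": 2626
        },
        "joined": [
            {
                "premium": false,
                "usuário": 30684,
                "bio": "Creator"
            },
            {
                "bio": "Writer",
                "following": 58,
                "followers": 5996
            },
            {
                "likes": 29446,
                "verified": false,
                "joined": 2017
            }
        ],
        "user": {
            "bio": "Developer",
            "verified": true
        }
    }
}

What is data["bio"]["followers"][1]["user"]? 94613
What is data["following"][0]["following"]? 886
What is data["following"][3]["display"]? "Jordan"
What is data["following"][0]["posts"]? 400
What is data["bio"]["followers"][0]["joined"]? 2016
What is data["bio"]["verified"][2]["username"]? "user_510"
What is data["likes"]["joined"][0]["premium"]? False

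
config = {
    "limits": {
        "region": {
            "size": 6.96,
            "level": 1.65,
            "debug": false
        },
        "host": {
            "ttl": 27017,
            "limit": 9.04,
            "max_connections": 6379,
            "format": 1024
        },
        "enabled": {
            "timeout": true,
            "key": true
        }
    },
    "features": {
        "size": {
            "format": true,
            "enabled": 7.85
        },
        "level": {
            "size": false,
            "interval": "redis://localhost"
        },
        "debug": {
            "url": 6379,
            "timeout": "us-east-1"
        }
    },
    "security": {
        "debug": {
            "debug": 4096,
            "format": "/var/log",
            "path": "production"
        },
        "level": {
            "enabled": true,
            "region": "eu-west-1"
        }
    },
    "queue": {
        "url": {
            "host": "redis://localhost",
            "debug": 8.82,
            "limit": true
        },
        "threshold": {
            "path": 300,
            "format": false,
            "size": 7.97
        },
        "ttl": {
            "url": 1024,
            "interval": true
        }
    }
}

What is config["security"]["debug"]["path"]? "production"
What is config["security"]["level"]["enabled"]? True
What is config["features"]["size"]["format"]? True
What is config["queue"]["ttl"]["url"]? 1024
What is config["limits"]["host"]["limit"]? 9.04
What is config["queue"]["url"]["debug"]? 8.82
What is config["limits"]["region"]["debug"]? False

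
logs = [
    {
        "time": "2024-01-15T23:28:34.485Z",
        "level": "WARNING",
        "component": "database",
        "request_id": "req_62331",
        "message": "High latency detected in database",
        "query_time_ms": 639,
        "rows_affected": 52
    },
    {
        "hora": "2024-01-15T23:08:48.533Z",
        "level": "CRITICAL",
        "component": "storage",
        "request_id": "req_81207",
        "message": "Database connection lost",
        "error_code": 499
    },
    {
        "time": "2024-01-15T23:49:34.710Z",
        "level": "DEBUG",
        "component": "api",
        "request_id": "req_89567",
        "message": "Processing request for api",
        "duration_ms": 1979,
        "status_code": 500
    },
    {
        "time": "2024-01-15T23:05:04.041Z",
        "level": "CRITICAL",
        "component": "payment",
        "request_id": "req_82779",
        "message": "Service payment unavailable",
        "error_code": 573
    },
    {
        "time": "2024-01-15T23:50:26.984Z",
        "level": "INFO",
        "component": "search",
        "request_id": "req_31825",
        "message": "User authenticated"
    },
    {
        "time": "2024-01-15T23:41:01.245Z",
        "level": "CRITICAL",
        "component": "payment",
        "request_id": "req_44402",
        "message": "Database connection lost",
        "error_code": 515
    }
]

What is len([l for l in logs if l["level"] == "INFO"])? 1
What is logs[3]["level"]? "CRITICAL"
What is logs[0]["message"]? "High latency detected in database"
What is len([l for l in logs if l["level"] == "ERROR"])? 0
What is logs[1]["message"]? "Database connection lost"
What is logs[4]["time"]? "2024-01-15T23:50:26.984Z"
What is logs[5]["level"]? "CRITICAL"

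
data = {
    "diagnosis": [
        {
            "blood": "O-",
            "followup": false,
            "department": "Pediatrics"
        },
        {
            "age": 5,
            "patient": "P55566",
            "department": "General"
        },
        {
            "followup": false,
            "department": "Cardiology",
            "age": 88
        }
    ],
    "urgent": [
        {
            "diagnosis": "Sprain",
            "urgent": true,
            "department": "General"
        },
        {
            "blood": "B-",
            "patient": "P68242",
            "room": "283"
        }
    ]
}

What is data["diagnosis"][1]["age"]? 5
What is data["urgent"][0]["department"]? "General"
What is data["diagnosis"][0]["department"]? "Pediatrics"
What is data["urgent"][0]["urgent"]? True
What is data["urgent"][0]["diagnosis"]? "Sprain"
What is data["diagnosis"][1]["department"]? "General"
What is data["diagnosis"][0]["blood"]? "O-"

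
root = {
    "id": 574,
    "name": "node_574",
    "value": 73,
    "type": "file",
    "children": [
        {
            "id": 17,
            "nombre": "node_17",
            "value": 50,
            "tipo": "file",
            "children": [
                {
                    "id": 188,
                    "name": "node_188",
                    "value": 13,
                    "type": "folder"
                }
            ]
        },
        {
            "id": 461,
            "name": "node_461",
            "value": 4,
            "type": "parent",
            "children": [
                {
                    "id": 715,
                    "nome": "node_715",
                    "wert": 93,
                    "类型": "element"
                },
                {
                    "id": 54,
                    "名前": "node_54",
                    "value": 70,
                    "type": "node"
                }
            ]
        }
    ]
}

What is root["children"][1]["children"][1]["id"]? 54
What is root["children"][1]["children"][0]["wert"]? 93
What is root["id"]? 574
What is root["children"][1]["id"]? 461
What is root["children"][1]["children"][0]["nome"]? "node_715"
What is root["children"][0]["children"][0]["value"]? 13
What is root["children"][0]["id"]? 17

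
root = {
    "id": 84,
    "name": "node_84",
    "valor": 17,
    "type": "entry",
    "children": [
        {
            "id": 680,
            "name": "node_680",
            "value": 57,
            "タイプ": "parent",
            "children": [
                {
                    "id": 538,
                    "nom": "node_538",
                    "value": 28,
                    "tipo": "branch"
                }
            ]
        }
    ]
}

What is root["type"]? "entry"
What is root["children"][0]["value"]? 57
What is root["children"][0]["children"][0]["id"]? 538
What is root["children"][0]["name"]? "node_680"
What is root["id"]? 84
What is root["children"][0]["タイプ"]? "parent"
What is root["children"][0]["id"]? 680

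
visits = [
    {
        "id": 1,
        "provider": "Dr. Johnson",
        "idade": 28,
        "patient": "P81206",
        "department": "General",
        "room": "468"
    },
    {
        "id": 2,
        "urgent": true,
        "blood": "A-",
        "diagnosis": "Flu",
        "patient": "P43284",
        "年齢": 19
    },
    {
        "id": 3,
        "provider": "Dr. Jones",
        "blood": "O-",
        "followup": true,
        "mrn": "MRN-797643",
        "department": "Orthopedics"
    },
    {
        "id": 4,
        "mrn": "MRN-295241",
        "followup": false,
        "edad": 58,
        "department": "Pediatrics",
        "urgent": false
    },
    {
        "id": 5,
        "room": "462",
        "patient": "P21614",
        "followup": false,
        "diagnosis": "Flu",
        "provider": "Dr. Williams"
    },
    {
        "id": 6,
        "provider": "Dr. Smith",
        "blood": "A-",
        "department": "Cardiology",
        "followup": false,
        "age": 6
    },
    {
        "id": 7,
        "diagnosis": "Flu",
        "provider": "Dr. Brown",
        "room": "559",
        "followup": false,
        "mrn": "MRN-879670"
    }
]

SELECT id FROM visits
[1, 2, 3, 4, 5, 6, 7]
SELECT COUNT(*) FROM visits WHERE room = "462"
1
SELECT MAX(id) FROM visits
7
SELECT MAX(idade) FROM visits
28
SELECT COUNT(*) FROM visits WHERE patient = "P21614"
1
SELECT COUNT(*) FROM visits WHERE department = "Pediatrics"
1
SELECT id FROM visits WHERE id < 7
[1, 2, 3, 4, 5, 6]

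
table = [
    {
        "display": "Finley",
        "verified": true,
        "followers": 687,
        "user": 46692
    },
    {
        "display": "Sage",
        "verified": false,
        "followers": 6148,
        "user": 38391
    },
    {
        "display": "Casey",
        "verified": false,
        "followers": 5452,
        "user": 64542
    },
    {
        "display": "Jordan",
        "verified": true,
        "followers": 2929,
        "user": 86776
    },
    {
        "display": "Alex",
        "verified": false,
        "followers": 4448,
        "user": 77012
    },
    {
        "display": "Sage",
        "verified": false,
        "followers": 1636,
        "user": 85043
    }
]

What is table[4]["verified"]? False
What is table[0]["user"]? 46692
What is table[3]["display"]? "Jordan"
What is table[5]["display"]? "Sage"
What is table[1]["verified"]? False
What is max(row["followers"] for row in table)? 6148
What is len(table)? 6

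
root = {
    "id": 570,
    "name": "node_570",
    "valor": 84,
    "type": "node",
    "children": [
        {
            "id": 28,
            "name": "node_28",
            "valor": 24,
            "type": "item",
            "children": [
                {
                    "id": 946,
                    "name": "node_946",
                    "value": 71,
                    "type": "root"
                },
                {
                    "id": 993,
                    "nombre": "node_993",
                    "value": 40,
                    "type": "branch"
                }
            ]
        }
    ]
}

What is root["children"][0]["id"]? 28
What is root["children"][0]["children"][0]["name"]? "node_946"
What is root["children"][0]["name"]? "node_28"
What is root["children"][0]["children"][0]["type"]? "root"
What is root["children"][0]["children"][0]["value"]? 71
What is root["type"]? "node"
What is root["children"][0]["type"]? "item"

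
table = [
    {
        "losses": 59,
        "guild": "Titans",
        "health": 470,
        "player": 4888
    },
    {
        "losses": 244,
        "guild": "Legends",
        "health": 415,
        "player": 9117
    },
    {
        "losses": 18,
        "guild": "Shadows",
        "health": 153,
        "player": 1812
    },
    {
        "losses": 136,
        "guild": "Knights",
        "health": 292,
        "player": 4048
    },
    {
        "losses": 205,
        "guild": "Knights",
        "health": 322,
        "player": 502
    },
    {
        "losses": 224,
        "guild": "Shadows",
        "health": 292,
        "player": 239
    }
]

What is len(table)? 6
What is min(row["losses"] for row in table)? 18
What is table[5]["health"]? 292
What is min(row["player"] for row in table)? 239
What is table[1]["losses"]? 244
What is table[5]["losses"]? 224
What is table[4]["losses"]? 205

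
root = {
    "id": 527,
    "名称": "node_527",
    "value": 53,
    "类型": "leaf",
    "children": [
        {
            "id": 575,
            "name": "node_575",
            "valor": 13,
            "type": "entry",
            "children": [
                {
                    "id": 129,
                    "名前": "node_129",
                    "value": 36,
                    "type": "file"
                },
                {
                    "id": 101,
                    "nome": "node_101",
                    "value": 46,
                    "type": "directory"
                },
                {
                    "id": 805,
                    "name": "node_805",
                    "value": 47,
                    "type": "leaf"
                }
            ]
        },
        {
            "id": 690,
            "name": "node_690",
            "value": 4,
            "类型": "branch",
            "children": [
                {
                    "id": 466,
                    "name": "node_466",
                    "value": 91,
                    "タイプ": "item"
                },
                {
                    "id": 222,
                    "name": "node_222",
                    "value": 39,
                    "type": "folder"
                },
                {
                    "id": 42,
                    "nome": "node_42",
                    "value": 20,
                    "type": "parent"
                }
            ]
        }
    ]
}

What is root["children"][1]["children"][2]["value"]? 20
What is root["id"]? 527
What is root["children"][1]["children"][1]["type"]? "folder"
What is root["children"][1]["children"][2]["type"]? "parent"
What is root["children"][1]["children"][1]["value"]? 39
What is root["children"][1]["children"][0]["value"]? 91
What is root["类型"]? "leaf"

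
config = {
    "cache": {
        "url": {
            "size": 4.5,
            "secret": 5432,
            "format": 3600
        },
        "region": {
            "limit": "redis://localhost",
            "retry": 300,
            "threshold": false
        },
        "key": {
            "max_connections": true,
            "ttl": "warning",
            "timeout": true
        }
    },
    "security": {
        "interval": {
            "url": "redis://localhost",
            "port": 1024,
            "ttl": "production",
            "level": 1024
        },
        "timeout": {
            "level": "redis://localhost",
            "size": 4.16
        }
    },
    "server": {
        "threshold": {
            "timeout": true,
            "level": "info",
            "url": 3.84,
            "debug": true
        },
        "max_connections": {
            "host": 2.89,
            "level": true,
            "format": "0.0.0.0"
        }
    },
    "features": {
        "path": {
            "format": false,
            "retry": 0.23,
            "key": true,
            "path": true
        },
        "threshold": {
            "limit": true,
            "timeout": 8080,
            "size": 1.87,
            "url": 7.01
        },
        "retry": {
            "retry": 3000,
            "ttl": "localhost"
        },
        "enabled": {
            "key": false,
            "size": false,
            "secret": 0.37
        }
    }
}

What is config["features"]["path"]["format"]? False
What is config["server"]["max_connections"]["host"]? 2.89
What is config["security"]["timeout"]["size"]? 4.16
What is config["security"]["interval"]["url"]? "redis://localhost"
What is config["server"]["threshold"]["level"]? "info"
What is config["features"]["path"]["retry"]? 0.23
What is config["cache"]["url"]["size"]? 4.5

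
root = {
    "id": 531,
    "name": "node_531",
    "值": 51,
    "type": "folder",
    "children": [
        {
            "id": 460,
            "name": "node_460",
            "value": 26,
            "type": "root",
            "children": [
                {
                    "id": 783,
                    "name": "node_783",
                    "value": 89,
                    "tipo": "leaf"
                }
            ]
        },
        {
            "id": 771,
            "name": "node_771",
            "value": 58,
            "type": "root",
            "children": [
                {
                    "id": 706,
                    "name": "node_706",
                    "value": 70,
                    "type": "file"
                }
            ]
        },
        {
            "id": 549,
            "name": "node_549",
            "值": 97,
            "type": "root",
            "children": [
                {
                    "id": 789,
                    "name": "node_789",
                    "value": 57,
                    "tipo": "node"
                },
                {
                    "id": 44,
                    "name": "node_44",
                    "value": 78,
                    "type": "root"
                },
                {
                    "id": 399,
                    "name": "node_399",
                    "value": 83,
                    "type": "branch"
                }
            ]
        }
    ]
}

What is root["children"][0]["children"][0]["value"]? 89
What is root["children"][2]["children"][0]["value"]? 57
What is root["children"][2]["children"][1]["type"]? "root"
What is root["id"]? 531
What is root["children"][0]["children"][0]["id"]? 783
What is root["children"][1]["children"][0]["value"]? 70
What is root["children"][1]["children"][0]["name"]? "node_706"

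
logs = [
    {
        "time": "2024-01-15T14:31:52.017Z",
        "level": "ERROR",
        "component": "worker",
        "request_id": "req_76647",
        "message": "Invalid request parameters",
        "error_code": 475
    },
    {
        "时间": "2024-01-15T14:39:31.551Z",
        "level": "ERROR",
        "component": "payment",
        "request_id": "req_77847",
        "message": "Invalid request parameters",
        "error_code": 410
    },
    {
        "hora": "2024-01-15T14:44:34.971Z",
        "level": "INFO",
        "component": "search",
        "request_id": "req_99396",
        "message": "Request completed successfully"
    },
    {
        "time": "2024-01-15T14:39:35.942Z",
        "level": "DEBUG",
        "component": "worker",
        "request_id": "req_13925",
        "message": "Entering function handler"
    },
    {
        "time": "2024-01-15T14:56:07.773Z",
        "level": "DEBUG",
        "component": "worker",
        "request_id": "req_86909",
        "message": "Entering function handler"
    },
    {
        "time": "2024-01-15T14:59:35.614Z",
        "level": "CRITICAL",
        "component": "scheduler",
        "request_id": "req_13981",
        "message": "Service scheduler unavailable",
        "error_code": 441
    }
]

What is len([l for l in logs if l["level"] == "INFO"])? 1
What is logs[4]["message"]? "Entering function handler"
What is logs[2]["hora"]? "2024-01-15T14:44:34.971Z"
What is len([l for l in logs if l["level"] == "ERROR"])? 2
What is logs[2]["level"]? "INFO"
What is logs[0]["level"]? "ERROR"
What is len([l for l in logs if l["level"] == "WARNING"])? 0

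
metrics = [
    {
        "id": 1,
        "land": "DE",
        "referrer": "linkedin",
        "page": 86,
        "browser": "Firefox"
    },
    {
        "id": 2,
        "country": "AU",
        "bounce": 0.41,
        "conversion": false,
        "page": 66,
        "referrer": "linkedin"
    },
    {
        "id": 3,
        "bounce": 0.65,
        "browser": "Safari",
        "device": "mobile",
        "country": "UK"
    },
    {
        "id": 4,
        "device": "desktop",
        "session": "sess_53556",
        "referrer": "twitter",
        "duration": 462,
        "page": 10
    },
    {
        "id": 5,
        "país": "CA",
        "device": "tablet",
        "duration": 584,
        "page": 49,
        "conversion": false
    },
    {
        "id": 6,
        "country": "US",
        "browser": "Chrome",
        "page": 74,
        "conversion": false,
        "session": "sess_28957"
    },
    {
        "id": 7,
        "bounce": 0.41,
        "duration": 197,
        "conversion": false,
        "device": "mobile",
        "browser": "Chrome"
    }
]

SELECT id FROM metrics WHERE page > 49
[1, 2, 6]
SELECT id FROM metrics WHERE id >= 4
[4, 5, 6, 7]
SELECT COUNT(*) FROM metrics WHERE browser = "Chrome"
2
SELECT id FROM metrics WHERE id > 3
[4, 5, 6, 7]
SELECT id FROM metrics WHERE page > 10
[1, 2, 5, 6]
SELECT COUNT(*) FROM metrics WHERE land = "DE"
1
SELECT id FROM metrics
[1, 2, 3, 4, 5, 6, 7]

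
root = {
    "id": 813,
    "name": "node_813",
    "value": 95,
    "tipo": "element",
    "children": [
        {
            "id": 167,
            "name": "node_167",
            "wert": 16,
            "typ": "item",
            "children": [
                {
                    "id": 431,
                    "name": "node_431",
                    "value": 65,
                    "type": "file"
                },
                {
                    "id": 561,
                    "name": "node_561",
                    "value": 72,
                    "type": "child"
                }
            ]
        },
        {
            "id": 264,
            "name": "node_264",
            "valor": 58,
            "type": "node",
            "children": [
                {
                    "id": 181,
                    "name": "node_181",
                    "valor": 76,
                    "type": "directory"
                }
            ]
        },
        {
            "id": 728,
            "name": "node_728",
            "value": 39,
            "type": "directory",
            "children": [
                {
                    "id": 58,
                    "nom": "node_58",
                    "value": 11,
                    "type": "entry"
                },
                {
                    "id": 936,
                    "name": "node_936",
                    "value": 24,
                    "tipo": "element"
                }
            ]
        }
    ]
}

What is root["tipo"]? "element"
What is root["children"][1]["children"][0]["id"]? 181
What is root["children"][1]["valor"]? 58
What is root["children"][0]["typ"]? "item"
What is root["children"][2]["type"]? "directory"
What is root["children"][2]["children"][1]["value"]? 24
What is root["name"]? "node_813"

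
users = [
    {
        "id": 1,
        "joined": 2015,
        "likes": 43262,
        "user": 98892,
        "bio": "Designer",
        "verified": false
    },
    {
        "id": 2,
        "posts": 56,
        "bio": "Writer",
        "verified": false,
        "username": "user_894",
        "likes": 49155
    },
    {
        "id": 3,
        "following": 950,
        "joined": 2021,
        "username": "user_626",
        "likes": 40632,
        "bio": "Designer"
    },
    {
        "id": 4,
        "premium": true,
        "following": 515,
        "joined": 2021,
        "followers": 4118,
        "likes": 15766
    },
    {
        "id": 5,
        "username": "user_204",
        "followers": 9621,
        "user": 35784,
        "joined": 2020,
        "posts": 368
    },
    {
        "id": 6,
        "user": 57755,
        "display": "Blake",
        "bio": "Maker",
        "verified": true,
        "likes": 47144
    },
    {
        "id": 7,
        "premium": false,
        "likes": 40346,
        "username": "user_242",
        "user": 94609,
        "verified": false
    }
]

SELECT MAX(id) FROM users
7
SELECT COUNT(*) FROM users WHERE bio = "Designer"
2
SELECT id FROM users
[1, 2, 3, 4, 5, 6, 7]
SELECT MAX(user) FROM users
98892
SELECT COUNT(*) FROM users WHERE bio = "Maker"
1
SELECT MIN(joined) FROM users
2015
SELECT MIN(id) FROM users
1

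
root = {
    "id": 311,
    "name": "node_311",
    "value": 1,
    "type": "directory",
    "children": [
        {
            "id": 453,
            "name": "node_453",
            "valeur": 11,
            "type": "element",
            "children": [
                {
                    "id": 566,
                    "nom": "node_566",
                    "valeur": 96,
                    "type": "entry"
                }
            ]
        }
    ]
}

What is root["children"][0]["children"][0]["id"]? 566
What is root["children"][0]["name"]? "node_453"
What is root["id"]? 311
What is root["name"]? "node_311"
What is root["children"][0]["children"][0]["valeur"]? 96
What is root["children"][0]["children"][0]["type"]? "entry"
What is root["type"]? "directory"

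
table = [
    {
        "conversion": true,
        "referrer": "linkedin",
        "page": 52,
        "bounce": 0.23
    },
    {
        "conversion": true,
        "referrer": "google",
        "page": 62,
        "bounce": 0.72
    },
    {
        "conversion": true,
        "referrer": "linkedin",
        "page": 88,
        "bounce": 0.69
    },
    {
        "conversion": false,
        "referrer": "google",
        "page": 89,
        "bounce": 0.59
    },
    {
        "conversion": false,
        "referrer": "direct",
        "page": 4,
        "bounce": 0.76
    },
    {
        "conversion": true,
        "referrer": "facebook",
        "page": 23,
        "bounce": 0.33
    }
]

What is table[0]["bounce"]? 0.23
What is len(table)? 6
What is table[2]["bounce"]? 0.69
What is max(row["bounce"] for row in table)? 0.76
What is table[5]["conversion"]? True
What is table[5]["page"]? 23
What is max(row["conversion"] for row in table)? True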